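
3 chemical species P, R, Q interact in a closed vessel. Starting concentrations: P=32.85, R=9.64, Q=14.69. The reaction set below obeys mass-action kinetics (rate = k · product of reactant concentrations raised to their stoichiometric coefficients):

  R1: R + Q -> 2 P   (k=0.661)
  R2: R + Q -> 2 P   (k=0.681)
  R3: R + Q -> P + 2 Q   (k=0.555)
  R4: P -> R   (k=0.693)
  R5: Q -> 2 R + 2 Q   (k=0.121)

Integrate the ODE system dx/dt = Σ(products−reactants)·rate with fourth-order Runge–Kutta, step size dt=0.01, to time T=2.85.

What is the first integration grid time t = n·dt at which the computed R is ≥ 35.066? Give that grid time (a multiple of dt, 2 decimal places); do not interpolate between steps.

RK4 with dt=0.01: 285 steps to T=2.85. Trajectory (selected grid times):
t=0.00: P=32.85 R=9.64 Q=14.69
t=0.32: P=53.96 R=2.51 Q=7.32
t=0.63: P=59.29 R=4.85 Q=3.25
t=0.95: P=57.72 R=11.35 Q=0.50
t=1.27: P=47.97 R=21.95 Q=0.01
t=1.58: P=38.72 R=31.21 Q=0.00
t=1.73: P=34.90 R=35.04 Q=0.00
t=1.74: P=34.66 R=35.28 Q=0.00
t=1.90: P=31.02 R=38.91 Q=0.00
t=2.22: P=24.85 R=45.08 Q=0.00
t=2.53: P=20.05 R=49.89 Q=0.00
t=2.85: P=16.06 R=53.88 Q=0.00
R(1.73)=35.036 < 35.066 but R(1.74)=35.277 ≥ 35.066, so the first grid time is t=1.74.

Threshold first reached at t = 1.74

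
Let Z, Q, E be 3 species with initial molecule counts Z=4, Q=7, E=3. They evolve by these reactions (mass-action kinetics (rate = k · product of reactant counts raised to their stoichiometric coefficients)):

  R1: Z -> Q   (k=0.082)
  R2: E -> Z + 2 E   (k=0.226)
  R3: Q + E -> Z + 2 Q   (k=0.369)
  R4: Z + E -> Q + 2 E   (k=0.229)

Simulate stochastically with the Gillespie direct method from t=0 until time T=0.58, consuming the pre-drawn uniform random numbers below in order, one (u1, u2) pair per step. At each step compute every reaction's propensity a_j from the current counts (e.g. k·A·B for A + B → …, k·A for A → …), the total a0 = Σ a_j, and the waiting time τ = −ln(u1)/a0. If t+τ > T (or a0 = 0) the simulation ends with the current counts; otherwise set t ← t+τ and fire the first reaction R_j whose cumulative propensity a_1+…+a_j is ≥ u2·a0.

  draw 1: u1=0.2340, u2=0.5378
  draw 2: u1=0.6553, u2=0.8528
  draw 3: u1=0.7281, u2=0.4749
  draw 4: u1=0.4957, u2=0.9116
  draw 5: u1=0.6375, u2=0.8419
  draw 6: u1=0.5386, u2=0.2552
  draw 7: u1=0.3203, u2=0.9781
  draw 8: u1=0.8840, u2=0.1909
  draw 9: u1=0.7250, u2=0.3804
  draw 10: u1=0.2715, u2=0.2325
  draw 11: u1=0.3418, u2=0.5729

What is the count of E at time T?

t=0.000: Z=4 Q=7 E=3
Draw 1: a1=0.328, a2=0.678, a3=7.749, a4=2.748, a0=11.503; τ=−ln(0.2340)/11.503=0.126 → t=0.126; u2·a0=0.5378·11.503=6.186; a1+a2=1.006 < 6.186 ≤ a1+…+a3=8.755 → R3 fires; Z=5 Q=8 E=2
Draw 2: a1=0.410, a2=0.452, a3=5.904, a4=2.290, a0=9.056; τ=−ln(0.6553)/9.056=0.047 → t=0.173; u2·a0=0.8528·9.056=7.723; a1+…+a3=6.766 < 7.723 ≤ a1+…+a4=9.056 → R4 fires; Z=4 Q=9 E=3
Draw 3: a1=0.328, a2=0.678, a3=9.963, a4=2.748, a0=13.717; τ=−ln(0.7281)/13.717=0.023 → t=0.196; u2·a0=0.4749·13.717=6.514; a1+a2=1.006 < 6.514 ≤ a1+…+a3=10.969 → R3 fires; Z=5 Q=10 E=2
Draw 4: a1=0.410, a2=0.452, a3=7.380, a4=2.290, a0=10.532; τ=−ln(0.4957)/10.532=0.067 → t=0.263; u2·a0=0.9116·10.532=9.601; a1+…+a3=8.242 < 9.601 ≤ a1+…+a4=10.532 → R4 fires; Z=4 Q=11 E=3
Draw 5: a1=0.328, a2=0.678, a3=12.177, a4=2.748, a0=15.931; τ=−ln(0.6375)/15.931=0.028 → t=0.291; u2·a0=0.8419·15.931=13.412; a1+…+a3=13.183 < 13.412 ≤ a1+…+a4=15.931 → R4 fires; Z=3 Q=12 E=4
Draw 6: a1=0.246, a2=0.904, a3=17.712, a4=2.748, a0=21.610; τ=−ln(0.5386)/21.610=0.029 → t=0.320; u2·a0=0.2552·21.610=5.515; a1+a2=1.150 < 5.515 ≤ a1+…+a3=18.862 → R3 fires; Z=4 Q=13 E=3
Draw 7: a1=0.328, a2=0.678, a3=14.391, a4=2.748, a0=18.145; τ=−ln(0.3203)/18.145=0.063 → t=0.382; u2·a0=0.9781·18.145=17.748; a1+…+a3=15.397 < 17.748 ≤ a1+…+a4=18.145 → R4 fires; Z=3 Q=14 E=4
Draw 8: a1=0.246, a2=0.904, a3=20.664, a4=2.748, a0=24.562; τ=−ln(0.8840)/24.562=0.005 → t=0.387; u2·a0=0.1909·24.562=4.689; a1+a2=1.150 < 4.689 ≤ a1+…+a3=21.814 → R3 fires; Z=4 Q=15 E=3
Draw 9: a1=0.328, a2=0.678, a3=16.605, a4=2.748, a0=20.359; τ=−ln(0.7250)/20.359=0.016 → t=0.403; u2·a0=0.3804·20.359=7.745; a1+a2=1.006 < 7.745 ≤ a1+…+a3=17.611 → R3 fires; Z=5 Q=16 E=2
Draw 10: a1=0.410, a2=0.452, a3=11.808, a4=2.290, a0=14.960; τ=−ln(0.2715)/14.960=0.087 → t=0.490; u2·a0=0.2325·14.960=3.478; a1+a2=0.862 < 3.478 ≤ a1+…+a3=12.670 → R3 fires; Z=6 Q=17 E=1
Draw 11: a1=0.492, a2=0.226, a3=6.273, a4=1.374, a0=8.365; τ=−ln(0.3418)/8.365=0.128 → t=0.619 > T=0.58: stop.
Read off E at T=0.58: 1

E at T = 1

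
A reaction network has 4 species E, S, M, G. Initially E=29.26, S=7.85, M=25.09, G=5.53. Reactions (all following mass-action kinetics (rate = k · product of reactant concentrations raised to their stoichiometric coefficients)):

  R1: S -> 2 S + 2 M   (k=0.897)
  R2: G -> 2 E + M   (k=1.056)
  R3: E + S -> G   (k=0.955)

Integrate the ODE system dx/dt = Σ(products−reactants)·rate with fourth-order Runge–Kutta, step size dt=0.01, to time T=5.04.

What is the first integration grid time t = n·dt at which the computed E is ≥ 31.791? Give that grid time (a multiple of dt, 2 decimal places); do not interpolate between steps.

RK4 with dt=0.01: 504 steps to T=5.04. Trajectory (selected grid times):
t=0.00: E=29.26 S=7.85 M=25.09 G=5.53
t=0.49: E=31.71 S=0.00 M=30.98 G=8.38
t=0.50: E=31.89 S=0.00 M=31.07 G=8.29
t=0.56: E=32.91 S=0.00 M=31.58 G=7.78
t=1.12: E=39.85 S=0.00 M=35.05 G=4.31
t=1.68: E=43.70 S=0.00 M=36.97 G=2.38
t=2.24: E=45.83 S=0.00 M=38.04 G=1.32
t=2.80: E=47.00 S=0.00 M=38.63 G=0.73
t=3.36: E=47.66 S=0.00 M=38.95 G=0.40
t=3.92: E=48.02 S=0.00 M=39.13 G=0.22
t=4.48: E=48.22 S=0.00 M=39.23 G=0.12
t=5.04: E=48.33 S=0.00 M=39.29 G=0.07
E(0.49)=31.712 < 31.791 but E(0.50)=31.888 ≥ 31.791, so the first grid time is t=0.50.

Threshold first reached at t = 0.50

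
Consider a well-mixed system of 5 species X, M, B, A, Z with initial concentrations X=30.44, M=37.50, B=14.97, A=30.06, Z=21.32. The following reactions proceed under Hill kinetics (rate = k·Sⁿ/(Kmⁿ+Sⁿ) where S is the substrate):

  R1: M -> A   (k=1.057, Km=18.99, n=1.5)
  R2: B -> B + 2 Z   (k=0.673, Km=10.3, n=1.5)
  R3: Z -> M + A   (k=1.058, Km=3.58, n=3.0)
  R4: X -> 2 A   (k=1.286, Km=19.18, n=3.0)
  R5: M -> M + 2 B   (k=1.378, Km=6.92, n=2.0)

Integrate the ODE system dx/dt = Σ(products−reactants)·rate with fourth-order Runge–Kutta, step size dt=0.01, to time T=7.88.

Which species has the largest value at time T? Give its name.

Dominant species at T: A

RK4 with dt=0.01: 788 steps to T=7.88. Trajectory (selected grid times):
t=0.00: X=30.44 M=37.50 B=14.97 A=30.06 Z=21.32
t=0.88: X=29.54 M=37.74 B=17.32 A=33.47 Z=21.18
t=1.75: X=28.67 M=37.98 B=19.64 A=36.80 Z=21.09
t=2.63: X=27.81 M=38.22 B=21.98 A=40.14 Z=21.04
t=3.50: X=26.98 M=38.45 B=24.31 A=43.40 Z=21.03
t=4.38: X=26.16 M=38.69 B=26.66 A=46.66 Z=21.04
t=5.25: X=25.36 M=38.92 B=28.98 A=49.85 Z=21.08
t=6.13: X=24.59 M=39.15 B=31.33 A=53.03 Z=21.14
t=7.00: X=23.84 M=39.38 B=33.66 A=56.12 Z=21.22
t=7.88: X=23.11 M=39.61 B=36.01 A=59.21 Z=21.31
At T=7.88: X=23.11 M=39.61 B=36.01 A=59.21 Z=21.31; the largest is A.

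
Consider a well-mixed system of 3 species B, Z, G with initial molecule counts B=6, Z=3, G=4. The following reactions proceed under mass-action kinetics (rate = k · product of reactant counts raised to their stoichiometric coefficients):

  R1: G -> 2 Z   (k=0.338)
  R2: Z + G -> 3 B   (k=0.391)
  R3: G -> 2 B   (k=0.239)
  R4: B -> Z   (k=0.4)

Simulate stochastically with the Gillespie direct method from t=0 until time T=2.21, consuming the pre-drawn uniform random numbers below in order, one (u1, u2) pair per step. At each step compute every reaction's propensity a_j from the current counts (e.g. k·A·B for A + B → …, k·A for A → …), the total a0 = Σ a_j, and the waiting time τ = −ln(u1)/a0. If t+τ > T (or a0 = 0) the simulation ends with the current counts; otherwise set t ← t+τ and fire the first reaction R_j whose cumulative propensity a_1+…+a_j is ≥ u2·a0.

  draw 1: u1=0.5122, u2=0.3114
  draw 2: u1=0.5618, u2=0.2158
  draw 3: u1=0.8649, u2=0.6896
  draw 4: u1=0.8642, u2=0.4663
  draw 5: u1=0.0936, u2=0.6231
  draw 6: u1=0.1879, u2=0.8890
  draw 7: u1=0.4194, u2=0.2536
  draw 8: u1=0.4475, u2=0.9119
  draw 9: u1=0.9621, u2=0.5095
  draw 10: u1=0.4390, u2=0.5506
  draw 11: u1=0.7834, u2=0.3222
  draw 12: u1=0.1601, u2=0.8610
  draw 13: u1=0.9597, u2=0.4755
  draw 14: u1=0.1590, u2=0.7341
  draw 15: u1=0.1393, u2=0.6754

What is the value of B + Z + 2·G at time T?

Value at T = 17

Check how each reaction changes W = B + Z + 2·G (weight of products minus weight of reactants):
R1: G -> 2 Z: (1·2) − (2·1) = 2 − 2 = 0
R2: Z + G -> 3 B: (1·3) − (1·1 + 2·1) = 3 − 3 = 0
R3: G -> 2 B: (1·2) − (2·1) = 2 − 2 = 0
R4: B -> Z: (1·1) − (1·1) = 1 − 1 = 0
Every reaction leaves W unchanged, so W is conserved and no simulation is needed: W(T) = W(0) = 6 + 3 + 2·4 = 17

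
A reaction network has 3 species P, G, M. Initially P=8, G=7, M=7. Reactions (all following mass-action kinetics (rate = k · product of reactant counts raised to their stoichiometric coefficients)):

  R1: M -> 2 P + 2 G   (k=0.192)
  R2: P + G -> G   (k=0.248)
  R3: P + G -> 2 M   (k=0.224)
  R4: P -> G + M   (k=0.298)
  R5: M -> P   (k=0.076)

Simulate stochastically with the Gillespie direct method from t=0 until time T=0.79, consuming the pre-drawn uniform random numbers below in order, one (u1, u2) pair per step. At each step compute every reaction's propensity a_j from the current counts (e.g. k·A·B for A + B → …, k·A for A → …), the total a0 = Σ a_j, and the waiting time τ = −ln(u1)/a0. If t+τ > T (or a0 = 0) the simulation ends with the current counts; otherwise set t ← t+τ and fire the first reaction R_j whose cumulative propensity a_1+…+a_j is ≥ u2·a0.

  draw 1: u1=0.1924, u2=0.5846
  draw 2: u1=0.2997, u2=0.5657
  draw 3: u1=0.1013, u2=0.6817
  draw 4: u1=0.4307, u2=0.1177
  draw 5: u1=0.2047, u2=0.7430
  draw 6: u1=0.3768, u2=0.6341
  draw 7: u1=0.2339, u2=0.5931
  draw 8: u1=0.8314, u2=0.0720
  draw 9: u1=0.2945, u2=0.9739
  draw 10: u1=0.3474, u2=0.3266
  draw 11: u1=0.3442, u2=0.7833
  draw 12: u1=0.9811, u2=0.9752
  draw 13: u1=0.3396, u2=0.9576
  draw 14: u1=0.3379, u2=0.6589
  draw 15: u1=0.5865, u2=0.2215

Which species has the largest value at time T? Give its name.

Dominant species at T: M

t=0.000: P=8 G=7 M=7
Draw 1: a1=1.344, a2=13.888, a3=12.544, a4=2.384, a5=0.532, a0=30.692; τ=−ln(0.1924)/30.692=0.054 → t=0.054; u2·a0=0.5846·30.692=17.943; a1+a2=15.232 < 17.943 ≤ a1+…+a3=27.776 → R3 fires; P=7 G=6 M=9
Draw 2: a1=1.728, a2=10.416, a3=9.408, a4=2.086, a5=0.684, a0=24.322; τ=−ln(0.2997)/24.322=0.050 → t=0.103; u2·a0=0.5657·24.322=13.759; a1+a2=12.144 < 13.759 ≤ a1+…+a3=21.552 → R3 fires; P=6 G=5 M=11
Draw 3: a1=2.112, a2=7.440, a3=6.720, a4=1.788, a5=0.836, a0=18.896; τ=−ln(0.1013)/18.896=0.121 → t=0.224; u2·a0=0.6817·18.896=12.881; a1+a2=9.552 < 12.881 ≤ a1+…+a3=16.272 → R3 fires; P=5 G=4 M=13
Draw 4: a1=2.496, a2=4.960, a3=4.480, a4=1.490, a5=0.988, a0=14.414; τ=−ln(0.4307)/14.414=0.058 → t=0.283; u2·a0=0.1177·14.414=1.697 ≤ a1=2.496 → R1 fires; P=7 G=6 M=12
Draw 5: a1=2.304, a2=10.416, a3=9.408, a4=2.086, a5=0.912, a0=25.126; τ=−ln(0.2047)/25.126=0.063 → t=0.346; u2·a0=0.7430·25.126=18.669; a1+a2=12.720 < 18.669 ≤ a1+…+a3=22.128 → R3 fires; P=6 G=5 M=14
Draw 6: a1=2.688, a2=7.440, a3=6.720, a4=1.788, a5=1.064, a0=19.700; τ=−ln(0.3768)/19.700=0.050 → t=0.396; u2·a0=0.6341·19.700=12.492; a1+a2=10.128 < 12.492 ≤ a1+…+a3=16.848 → R3 fires; P=5 G=4 M=16
Draw 7: a1=3.072, a2=4.960, a3=4.480, a4=1.490, a5=1.216, a0=15.218; τ=−ln(0.2339)/15.218=0.095 → t=0.491; u2·a0=0.5931·15.218=9.026; a1+a2=8.032 < 9.026 ≤ a1+…+a3=12.512 → R3 fires; P=4 G=3 M=18
Draw 8: a1=3.456, a2=2.976, a3=2.688, a4=1.192, a5=1.368, a0=11.680; τ=−ln(0.8314)/11.680=0.016 → t=0.507; u2·a0=0.0720·11.680=0.841 ≤ a1=3.456 → R1 fires; P=6 G=5 M=17
Draw 9: a1=3.264, a2=7.440, a3=6.720, a4=1.788, a5=1.292, a0=20.504; τ=−ln(0.2945)/20.504=0.060 → t=0.566; u2·a0=0.9739·20.504=19.969; a1+…+a4=19.212 < 19.969 ≤ a1+…+a5=20.504 → R5 fires; P=7 G=5 M=16
Draw 10: a1=3.072, a2=8.680, a3=7.840, a4=2.086, a5=1.216, a0=22.894; τ=−ln(0.3474)/22.894=0.046 → t=0.613; u2·a0=0.3266·22.894=7.477; a1=3.072 < 7.477 ≤ a1+a2=11.752 → R2 fires; P=6 G=5 M=16
Draw 11: a1=3.072, a2=7.440, a3=6.720, a4=1.788, a5=1.216, a0=20.236; τ=−ln(0.3442)/20.236=0.053 → t=0.665; u2·a0=0.7833·20.236=15.851; a1+a2=10.512 < 15.851 ≤ a1+…+a3=17.232 → R3 fires; P=5 G=4 M=18
Draw 12: a1=3.456, a2=4.960, a3=4.480, a4=1.490, a5=1.368, a0=15.754; τ=−ln(0.9811)/15.754=0.001 → t=0.667; u2·a0=0.9752·15.754=15.363; a1+…+a4=14.386 < 15.363 ≤ a1+…+a5=15.754 → R5 fires; P=6 G=4 M=17
Draw 13: a1=3.264, a2=5.952, a3=5.376, a4=1.788, a5=1.292, a0=17.672; τ=−ln(0.3396)/17.672=0.061 → t=0.728; u2·a0=0.9576·17.672=16.923; a1+…+a4=16.380 < 16.923 ≤ a1+…+a5=17.672 → R5 fires; P=7 G=4 M=16
Draw 14: a1=3.072, a2=6.944, a3=6.272, a4=2.086, a5=1.216, a0=19.590; τ=−ln(0.3379)/19.590=0.055 → t=0.783; u2·a0=0.6589·19.590=12.908; a1+a2=10.016 < 12.908 ≤ a1+…+a3=16.288 → R3 fires; P=6 G=3 M=18
Draw 15: a1=3.456, a2=4.464, a3=4.032, a4=1.788, a5=1.368, a0=15.108; τ=−ln(0.5865)/15.108=0.035 → t=0.818 > T=0.79: stop.
At T=0.79: P=6 G=3 M=18; the largest is M.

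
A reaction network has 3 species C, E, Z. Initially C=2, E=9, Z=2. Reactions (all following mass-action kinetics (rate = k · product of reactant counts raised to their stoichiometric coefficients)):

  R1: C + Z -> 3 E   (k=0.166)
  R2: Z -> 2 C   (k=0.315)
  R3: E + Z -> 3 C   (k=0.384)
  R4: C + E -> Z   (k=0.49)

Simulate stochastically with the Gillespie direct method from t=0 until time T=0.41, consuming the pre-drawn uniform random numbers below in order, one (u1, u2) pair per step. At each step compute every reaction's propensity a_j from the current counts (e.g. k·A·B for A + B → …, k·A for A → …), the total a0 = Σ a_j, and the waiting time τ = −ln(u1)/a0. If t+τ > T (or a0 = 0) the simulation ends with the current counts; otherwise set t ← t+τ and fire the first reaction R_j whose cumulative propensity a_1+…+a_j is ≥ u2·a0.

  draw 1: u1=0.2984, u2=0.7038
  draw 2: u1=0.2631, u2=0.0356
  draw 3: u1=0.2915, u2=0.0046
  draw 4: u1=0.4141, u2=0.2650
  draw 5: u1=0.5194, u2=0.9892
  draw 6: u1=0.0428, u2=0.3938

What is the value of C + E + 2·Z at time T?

Check how each reaction changes W = C + E + 2·Z (weight of products minus weight of reactants):
R1: C + Z -> 3 E: (1·3) − (1·1 + 2·1) = 3 − 3 = 0
R2: Z -> 2 C: (1·2) − (2·1) = 2 − 2 = 0
R3: E + Z -> 3 C: (1·3) − (1·1 + 2·1) = 3 − 3 = 0
R4: C + E -> Z: (2·1) − (1·1 + 1·1) = 2 − 2 = 0
Every reaction leaves W unchanged, so W is conserved and no simulation is needed: W(T) = W(0) = 2 + 9 + 2·2 = 15

Value at T = 15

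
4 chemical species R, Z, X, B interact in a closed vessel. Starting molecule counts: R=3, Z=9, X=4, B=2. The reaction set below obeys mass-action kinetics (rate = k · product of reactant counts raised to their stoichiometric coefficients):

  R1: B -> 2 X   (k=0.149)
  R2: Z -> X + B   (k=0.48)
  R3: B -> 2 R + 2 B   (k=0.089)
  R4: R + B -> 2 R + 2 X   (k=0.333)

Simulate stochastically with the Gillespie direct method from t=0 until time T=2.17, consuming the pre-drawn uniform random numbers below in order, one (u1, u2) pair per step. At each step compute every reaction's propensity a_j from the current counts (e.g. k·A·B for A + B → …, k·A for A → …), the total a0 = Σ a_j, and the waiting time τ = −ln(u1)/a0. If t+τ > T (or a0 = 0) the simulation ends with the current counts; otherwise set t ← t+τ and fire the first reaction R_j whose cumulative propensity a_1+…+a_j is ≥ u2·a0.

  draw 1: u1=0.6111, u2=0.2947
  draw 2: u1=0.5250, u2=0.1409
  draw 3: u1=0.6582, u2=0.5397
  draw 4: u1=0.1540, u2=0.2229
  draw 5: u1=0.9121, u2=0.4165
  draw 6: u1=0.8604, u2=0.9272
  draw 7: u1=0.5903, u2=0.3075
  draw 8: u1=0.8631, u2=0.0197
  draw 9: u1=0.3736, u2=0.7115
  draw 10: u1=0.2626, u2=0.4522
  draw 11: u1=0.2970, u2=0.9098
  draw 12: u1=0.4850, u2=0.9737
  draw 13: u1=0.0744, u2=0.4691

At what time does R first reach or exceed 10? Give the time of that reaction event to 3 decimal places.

t=0.000: R=3 Z=9 X=4 B=2
Draw 1: a1=0.298, a2=4.320, a3=0.178, a4=1.998, a0=6.794; τ=−ln(0.6111)/6.794=0.072 → t=0.072; u2·a0=0.2947·6.794=2.002; a1=0.298 < 2.002 ≤ a1+a2=4.618 → R2 fires; R=3 Z=8 X=5 B=3
Draw 2: a1=0.447, a2=3.840, a3=0.267, a4=2.997, a0=7.551; τ=−ln(0.5250)/7.551=0.085 → t=0.158; u2·a0=0.1409·7.551=1.064; a1=0.447 < 1.064 ≤ a1+a2=4.287 → R2 fires; R=3 Z=7 X=6 B=4
Draw 3: a1=0.596, a2=3.360, a3=0.356, a4=3.996, a0=8.308; τ=−ln(0.6582)/8.308=0.050 → t=0.208; u2·a0=0.5397·8.308=4.484; a1+…+a3=4.312 < 4.484 ≤ a1+…+a4=8.308 → R4 fires; R=4 Z=7 X=8 B=3
Draw 4: a1=0.447, a2=3.360, a3=0.267, a4=3.996, a0=8.070; τ=−ln(0.1540)/8.070=0.232 → t=0.440; u2·a0=0.2229·8.070=1.799; a1=0.447 < 1.799 ≤ a1+a2=3.807 → R2 fires; R=4 Z=6 X=9 B=4
Draw 5: a1=0.596, a2=2.880, a3=0.356, a4=5.328, a0=9.160; τ=−ln(0.9121)/9.160=0.010 → t=0.450; u2·a0=0.4165·9.160=3.815; a1+a2=3.476 < 3.815 ≤ a1+…+a3=3.832 → R3 fires; R=6 Z=6 X=9 B=5
Draw 6: a1=0.745, a2=2.880, a3=0.445, a4=9.990, a0=14.060; τ=−ln(0.8604)/14.060=0.011 → t=0.461; u2·a0=0.9272·14.060=13.036; a1+…+a3=4.070 < 13.036 ≤ a1+…+a4=14.060 → R4 fires; R=7 Z=6 X=11 B=4
Draw 7: a1=0.596, a2=2.880, a3=0.356, a4=9.324, a0=13.156; τ=−ln(0.5903)/13.156=0.040 → t=0.501; u2·a0=0.3075·13.156=4.045; a1+…+a3=3.832 < 4.045 ≤ a1+…+a4=13.156 → R4 fires; R=8 Z=6 X=13 B=3
Draw 8: a1=0.447, a2=2.880, a3=0.267, a4=7.992, a0=11.586; τ=−ln(0.8631)/11.586=0.013 → t=0.514; u2·a0=0.0197·11.586=0.228 ≤ a1=0.447 → R1 fires; R=8 Z=6 X=15 B=2
Draw 9: a1=0.298, a2=2.880, a3=0.178, a4=5.328, a0=8.684; τ=−ln(0.3736)/8.684=0.113 → t=0.627; u2·a0=0.7115·8.684=6.179; a1+…+a3=3.356 < 6.179 ≤ a1+…+a4=8.684 → R4 fires; R=9 Z=6 X=17 B=1
Draw 10: a1=0.149, a2=2.880, a3=0.089, a4=2.997, a0=6.115; τ=−ln(0.2626)/6.115=0.219 → t=0.846; u2·a0=0.4522·6.115=2.765; a1=0.149 < 2.765 ≤ a1+a2=3.029 → R2 fires; R=9 Z=5 X=18 B=2
Draw 11: a1=0.298, a2=2.400, a3=0.178, a4=5.994, a0=8.870; τ=−ln(0.2970)/8.870=0.137 → t=0.982; u2·a0=0.9098·8.870=8.070; a1+…+a3=2.876 < 8.070 ≤ a1+…+a4=8.870 → R4 fires; R=10 Z=5 X=20 B=1
Draw 12: a1=0.149, a2=2.400, a3=0.089, a4=3.330, a0=5.968; τ=−ln(0.4850)/5.968=0.121 → t=1.104; u2·a0=0.9737·5.968=5.811; a1+…+a3=2.638 < 5.811 ≤ a1+…+a4=5.968 → R4 fires; R=11 Z=5 X=22 B=0
Draw 13: a1=0.000, a2=2.400, a3=0.000, a4=0.000, a0=2.400; τ=−ln(0.0744)/2.400=1.083 → t=2.186 > T=2.17: stop.
R first becomes ≥ 10 when it reaches 10 at the event at t=0.982.

Threshold first reached at t = 0.982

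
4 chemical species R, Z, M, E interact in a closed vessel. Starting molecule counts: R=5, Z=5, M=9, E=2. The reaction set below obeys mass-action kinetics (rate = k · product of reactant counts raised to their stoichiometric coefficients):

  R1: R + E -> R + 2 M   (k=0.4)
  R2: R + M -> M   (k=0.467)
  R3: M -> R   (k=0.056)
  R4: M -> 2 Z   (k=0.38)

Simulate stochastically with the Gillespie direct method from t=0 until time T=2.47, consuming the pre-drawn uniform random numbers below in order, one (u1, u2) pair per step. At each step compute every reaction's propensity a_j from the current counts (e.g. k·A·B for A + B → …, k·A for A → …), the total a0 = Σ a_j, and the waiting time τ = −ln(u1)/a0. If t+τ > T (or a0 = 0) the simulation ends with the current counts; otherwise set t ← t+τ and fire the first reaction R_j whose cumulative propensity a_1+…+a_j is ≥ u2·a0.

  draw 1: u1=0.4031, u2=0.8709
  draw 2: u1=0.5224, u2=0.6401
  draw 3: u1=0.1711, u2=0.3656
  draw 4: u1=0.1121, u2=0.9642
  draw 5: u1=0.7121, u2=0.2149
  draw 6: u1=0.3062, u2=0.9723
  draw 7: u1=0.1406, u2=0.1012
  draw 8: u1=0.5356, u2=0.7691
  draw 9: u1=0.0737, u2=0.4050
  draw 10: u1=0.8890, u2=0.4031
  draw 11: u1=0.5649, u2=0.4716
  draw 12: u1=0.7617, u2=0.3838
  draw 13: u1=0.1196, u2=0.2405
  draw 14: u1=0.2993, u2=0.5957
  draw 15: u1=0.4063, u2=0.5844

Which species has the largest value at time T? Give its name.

Dominant species at T: Z

t=0.000: R=5 Z=5 M=9 E=2
Draw 1: a1=4.000, a2=21.015, a3=0.504, a4=3.420, a0=28.939; τ=−ln(0.4031)/28.939=0.031 → t=0.031; u2·a0=0.8709·28.939=25.203; a1+a2=25.015 < 25.203 ≤ a1+…+a3=25.519 → R3 fires; R=6 Z=5 M=8 E=2
Draw 2: a1=4.800, a2=22.416, a3=0.448, a4=3.040, a0=30.704; τ=−ln(0.5224)/30.704=0.021 → t=0.053; u2·a0=0.6401·30.704=19.654; a1=4.800 < 19.654 ≤ a1+a2=27.216 → R2 fires; R=5 Z=5 M=8 E=2
Draw 3: a1=4.000, a2=18.680, a3=0.448, a4=3.040, a0=26.168; τ=−ln(0.1711)/26.168=0.067 → t=0.120; u2·a0=0.3656·26.168=9.567; a1=4.000 < 9.567 ≤ a1+a2=22.680 → R2 fires; R=4 Z=5 M=8 E=2
Draw 4: a1=3.200, a2=14.944, a3=0.448, a4=3.040, a0=21.632; τ=−ln(0.1121)/21.632=0.101 → t=0.221; u2·a0=0.9642·21.632=20.858; a1+…+a3=18.592 < 20.858 ≤ a1+…+a4=21.632 → R4 fires; R=4 Z=7 M=7 E=2
Draw 5: a1=3.200, a2=13.076, a3=0.392, a4=2.660, a0=19.328; τ=−ln(0.7121)/19.328=0.018 → t=0.239; u2·a0=0.2149·19.328=4.154; a1=3.200 < 4.154 ≤ a1+a2=16.276 → R2 fires; R=3 Z=7 M=7 E=2
Draw 6: a1=2.400, a2=9.807, a3=0.392, a4=2.660, a0=15.259; τ=−ln(0.3062)/15.259=0.078 → t=0.316; u2·a0=0.9723·15.259=14.836; a1+…+a3=12.599 < 14.836 ≤ a1+…+a4=15.259 → R4 fires; R=3 Z=9 M=6 E=2
Draw 7: a1=2.400, a2=8.406, a3=0.336, a4=2.280, a0=13.422; τ=−ln(0.1406)/13.422=0.146 → t=0.462; u2·a0=0.1012·13.422=1.358 ≤ a1=2.400 → R1 fires; R=3 Z=9 M=8 E=1
Draw 8: a1=1.200, a2=11.208, a3=0.448, a4=3.040, a0=15.896; τ=−ln(0.5356)/15.896=0.039 → t=0.502; u2·a0=0.7691·15.896=12.226; a1=1.200 < 12.226 ≤ a1+a2=12.408 → R2 fires; R=2 Z=9 M=8 E=1
Draw 9: a1=0.800, a2=7.472, a3=0.448, a4=3.040, a0=11.760; τ=−ln(0.0737)/11.760=0.222 → t=0.723; u2·a0=0.4050·11.760=4.763; a1=0.800 < 4.763 ≤ a1+a2=8.272 → R2 fires; R=1 Z=9 M=8 E=1
Draw 10: a1=0.400, a2=3.736, a3=0.448, a4=3.040, a0=7.624; τ=−ln(0.8890)/7.624=0.015 → t=0.739; u2·a0=0.4031·7.624=3.073; a1=0.400 < 3.073 ≤ a1+a2=4.136 → R2 fires; R=0 Z=9 M=8 E=1
Draw 11: a1=0.000, a2=0.000, a3=0.448, a4=3.040, a0=3.488; τ=−ln(0.5649)/3.488=0.164 → t=0.903; u2·a0=0.4716·3.488=1.645; a1+…+a3=0.448 < 1.645 ≤ a1+…+a4=3.488 → R4 fires; R=0 Z=11 M=7 E=1
Draw 12: a1=0.000, a2=0.000, a3=0.392, a4=2.660, a0=3.052; τ=−ln(0.7617)/3.052=0.089 → t=0.992; u2·a0=0.3838·3.052=1.171; a1+…+a3=0.392 < 1.171 ≤ a1+…+a4=3.052 → R4 fires; R=0 Z=13 M=6 E=1
Draw 13: a1=0.000, a2=0.000, a3=0.336, a4=2.280, a0=2.616; τ=−ln(0.1196)/2.616=0.812 → t=1.804; u2·a0=0.2405·2.616=0.629; a1+…+a3=0.336 < 0.629 ≤ a1+…+a4=2.616 → R4 fires; R=0 Z=15 M=5 E=1
Draw 14: a1=0.000, a2=0.000, a3=0.280, a4=1.900, a0=2.180; τ=−ln(0.2993)/2.180=0.553 → t=2.357; u2·a0=0.5957·2.180=1.299; a1+…+a3=0.280 < 1.299 ≤ a1+…+a4=2.180 → R4 fires; R=0 Z=17 M=4 E=1
Draw 15: a1=0.000, a2=0.000, a3=0.224, a4=1.520, a0=1.744; τ=−ln(0.4063)/1.744=0.516 → t=2.873 > T=2.47: stop.
At T=2.47: R=0 Z=17 M=4 E=1; the largest is Z.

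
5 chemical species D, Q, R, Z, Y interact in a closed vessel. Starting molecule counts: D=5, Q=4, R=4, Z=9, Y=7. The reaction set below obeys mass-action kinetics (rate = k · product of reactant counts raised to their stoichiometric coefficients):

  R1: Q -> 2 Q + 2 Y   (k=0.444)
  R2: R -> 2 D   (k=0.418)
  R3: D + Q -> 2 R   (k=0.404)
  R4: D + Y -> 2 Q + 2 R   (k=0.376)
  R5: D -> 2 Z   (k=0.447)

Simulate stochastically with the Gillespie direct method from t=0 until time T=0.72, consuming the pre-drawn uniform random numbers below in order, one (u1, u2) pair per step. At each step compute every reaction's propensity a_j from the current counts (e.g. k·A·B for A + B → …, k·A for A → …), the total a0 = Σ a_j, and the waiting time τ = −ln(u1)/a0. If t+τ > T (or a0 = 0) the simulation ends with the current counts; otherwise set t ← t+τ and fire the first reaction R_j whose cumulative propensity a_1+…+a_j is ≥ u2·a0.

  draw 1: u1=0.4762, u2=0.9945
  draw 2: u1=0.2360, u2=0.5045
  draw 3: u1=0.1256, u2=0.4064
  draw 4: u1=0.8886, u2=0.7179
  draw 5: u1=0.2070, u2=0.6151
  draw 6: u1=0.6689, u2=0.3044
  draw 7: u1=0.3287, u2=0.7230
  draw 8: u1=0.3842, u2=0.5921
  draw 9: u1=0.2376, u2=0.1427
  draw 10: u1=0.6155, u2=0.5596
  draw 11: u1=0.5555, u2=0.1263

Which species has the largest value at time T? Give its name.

t=0.000: D=5 Q=4 R=4 Z=9 Y=7
Draw 1: a1=1.776, a2=1.672, a3=8.080, a4=13.160, a5=2.235, a0=26.923; τ=−ln(0.4762)/26.923=0.028 → t=0.028; u2·a0=0.9945·26.923=26.775; a1+…+a4=24.688 < 26.775 ≤ a1+…+a5=26.923 → R5 fires; D=4 Q=4 R=4 Z=11 Y=7
Draw 2: a1=1.776, a2=1.672, a3=6.464, a4=10.528, a5=1.788, a0=22.228; τ=−ln(0.2360)/22.228=0.065 → t=0.093; u2·a0=0.5045·22.228=11.214; a1+…+a3=9.912 < 11.214 ≤ a1+…+a4=20.440 → R4 fires; D=3 Q=6 R=6 Z=11 Y=6
Draw 3: a1=2.664, a2=2.508, a3=7.272, a4=6.768, a5=1.341, a0=20.553; τ=−ln(0.1256)/20.553=0.101 → t=0.193; u2·a0=0.4064·20.553=8.353; a1+a2=5.172 < 8.353 ≤ a1+…+a3=12.444 → R3 fires; D=2 Q=5 R=8 Z=11 Y=6
Draw 4: a1=2.220, a2=3.344, a3=4.040, a4=4.512, a5=0.894, a0=15.010; τ=−ln(0.8886)/15.010=0.008 → t=0.201; u2·a0=0.7179·15.010=10.776; a1+…+a3=9.604 < 10.776 ≤ a1+…+a4=14.116 → R4 fires; D=1 Q=7 R=10 Z=11 Y=5
Draw 5: a1=3.108, a2=4.180, a3=2.828, a4=1.880, a5=0.447, a0=12.443; τ=−ln(0.2070)/12.443=0.127 → t=0.328; u2·a0=0.6151·12.443=7.654; a1+a2=7.288 < 7.654 ≤ a1+…+a3=10.116 → R3 fires; D=0 Q=6 R=12 Z=11 Y=5
Draw 6: a1=2.664, a2=5.016, a3=0.000, a4=0.000, a5=0.000, a0=7.680; τ=−ln(0.6689)/7.680=0.052 → t=0.380; u2·a0=0.3044·7.680=2.338 ≤ a1=2.664 → R1 fires; D=0 Q=7 R=12 Z=11 Y=7
Draw 7: a1=3.108, a2=5.016, a3=0.000, a4=0.000, a5=0.000, a0=8.124; τ=−ln(0.3287)/8.124=0.137 → t=0.517; u2·a0=0.7230·8.124=5.874; a1=3.108 < 5.874 ≤ a1+a2=8.124 → R2 fires; D=2 Q=7 R=11 Z=11 Y=7
Draw 8: a1=3.108, a2=4.598, a3=5.656, a4=5.264, a5=0.894, a0=19.520; τ=−ln(0.3842)/19.520=0.049 → t=0.566; u2·a0=0.5921·19.520=11.558; a1+a2=7.706 < 11.558 ≤ a1+…+a3=13.362 → R3 fires; D=1 Q=6 R=13 Z=11 Y=7
Draw 9: a1=2.664, a2=5.434, a3=2.424, a4=2.632, a5=0.447, a0=13.601; τ=−ln(0.2376)/13.601=0.106 → t=0.672; u2·a0=0.1427·13.601=1.941 ≤ a1=2.664 → R1 fires; D=1 Q=7 R=13 Z=11 Y=9
Draw 10: a1=3.108, a2=5.434, a3=2.828, a4=3.384, a5=0.447, a0=15.201; τ=−ln(0.6155)/15.201=0.032 → t=0.704; u2·a0=0.5596·15.201=8.506; a1=3.108 < 8.506 ≤ a1+a2=8.542 → R2 fires; D=3 Q=7 R=12 Z=11 Y=9
Draw 11: a1=3.108, a2=5.016, a3=8.484, a4=10.152, a5=1.341, a0=28.101; τ=−ln(0.5555)/28.101=0.021 → t=0.725 > T=0.72: stop.
At T=0.72: D=3 Q=7 R=12 Z=11 Y=9; the largest is R.

Dominant species at T: R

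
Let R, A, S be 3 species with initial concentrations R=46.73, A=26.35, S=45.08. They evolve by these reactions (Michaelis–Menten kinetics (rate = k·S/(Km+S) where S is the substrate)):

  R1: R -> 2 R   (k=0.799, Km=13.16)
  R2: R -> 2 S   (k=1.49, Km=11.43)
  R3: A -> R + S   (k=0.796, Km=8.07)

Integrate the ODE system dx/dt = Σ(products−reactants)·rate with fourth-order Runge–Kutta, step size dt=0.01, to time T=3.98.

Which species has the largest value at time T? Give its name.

Dominant species at T: S

RK4 with dt=0.01: 398 steps to T=3.98. Trajectory (selected grid times):
t=0.00: R=46.73 A=26.35 S=45.08
t=0.44: R=46.75 A=26.08 S=46.40
t=0.88: R=46.76 A=25.82 S=47.72
t=1.33: R=46.77 A=25.54 S=49.07
t=1.77: R=46.79 A=25.28 S=50.39
t=2.21: R=46.80 A=25.01 S=51.71
t=2.65: R=46.81 A=24.75 S=53.03
t=3.10: R=46.82 A=24.48 S=54.38
t=3.54: R=46.83 A=24.21 S=55.69
t=3.98: R=46.84 A=23.95 S=57.01
At T=3.98: R=46.84 A=23.95 S=57.01; the largest is S.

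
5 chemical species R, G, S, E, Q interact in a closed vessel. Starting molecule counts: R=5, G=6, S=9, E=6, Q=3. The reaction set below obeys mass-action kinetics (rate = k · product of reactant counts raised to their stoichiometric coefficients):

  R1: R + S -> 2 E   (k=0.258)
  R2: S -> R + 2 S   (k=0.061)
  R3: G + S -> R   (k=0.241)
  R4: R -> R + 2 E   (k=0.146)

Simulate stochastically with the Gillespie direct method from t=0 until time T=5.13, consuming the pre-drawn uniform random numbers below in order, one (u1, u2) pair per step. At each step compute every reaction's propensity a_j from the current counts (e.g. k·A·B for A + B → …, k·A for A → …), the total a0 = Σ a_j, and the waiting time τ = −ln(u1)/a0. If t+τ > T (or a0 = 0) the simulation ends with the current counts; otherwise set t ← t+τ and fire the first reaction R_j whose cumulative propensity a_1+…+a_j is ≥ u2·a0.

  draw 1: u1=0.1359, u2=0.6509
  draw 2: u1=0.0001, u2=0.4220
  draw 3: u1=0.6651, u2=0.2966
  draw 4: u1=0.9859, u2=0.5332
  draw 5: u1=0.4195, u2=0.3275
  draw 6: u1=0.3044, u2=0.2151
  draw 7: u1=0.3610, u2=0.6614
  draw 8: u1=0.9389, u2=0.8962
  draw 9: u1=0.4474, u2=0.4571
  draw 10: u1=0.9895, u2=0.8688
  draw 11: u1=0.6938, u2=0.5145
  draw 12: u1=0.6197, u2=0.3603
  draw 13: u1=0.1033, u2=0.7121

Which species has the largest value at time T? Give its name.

Dominant species at T: E

t=0.000: R=5 G=6 S=9 E=6 Q=3
Draw 1: a1=11.610, a2=0.549, a3=13.014, a4=0.730, a0=25.903; τ=−ln(0.1359)/25.903=0.077 → t=0.077; u2·a0=0.6509·25.903=16.860; a1+a2=12.159 < 16.860 ≤ a1+…+a3=25.173 → R3 fires; R=6 G=5 S=8 E=6 Q=3
Draw 2: a1=12.384, a2=0.488, a3=9.640, a4=0.876, a0=23.388; τ=−ln(0.0001)/23.388=0.394 → t=0.471; u2·a0=0.4220·23.388=9.870 ≤ a1=12.384 → R1 fires; R=5 G=5 S=7 E=8 Q=3
Draw 3: a1=9.030, a2=0.427, a3=8.435, a4=0.730, a0=18.622; τ=−ln(0.6651)/18.622=0.022 → t=0.493; u2·a0=0.2966·18.622=5.523 ≤ a1=9.030 → R1 fires; R=4 G=5 S=6 E=10 Q=3
Draw 4: a1=6.192, a2=0.366, a3=7.230, a4=0.584, a0=14.372; τ=−ln(0.9859)/14.372=0.001 → t=0.494; u2·a0=0.5332·14.372=7.663; a1+a2=6.558 < 7.663 ≤ a1+…+a3=13.788 → R3 fires; R=5 G=4 S=5 E=10 Q=3
Draw 5: a1=6.450, a2=0.305, a3=4.820, a4=0.730, a0=12.305; τ=−ln(0.4195)/12.305=0.071 → t=0.564; u2·a0=0.3275·12.305=4.030 ≤ a1=6.450 → R1 fires; R=4 G=4 S=4 E=12 Q=3
Draw 6: a1=4.128, a2=0.244, a3=3.856, a4=0.584, a0=8.812; τ=−ln(0.3044)/8.812=0.135 → t=0.699; u2·a0=0.2151·8.812=1.895 ≤ a1=4.128 → R1 fires; R=3 G=4 S=3 E=14 Q=3
Draw 7: a1=2.322, a2=0.183, a3=2.892, a4=0.438, a0=5.835; τ=−ln(0.3610)/5.835=0.175 → t=0.874; u2·a0=0.6614·5.835=3.859; a1+a2=2.505 < 3.859 ≤ a1+…+a3=5.397 → R3 fires; R=4 G=3 S=2 E=14 Q=3
Draw 8: a1=2.064, a2=0.122, a3=1.446, a4=0.584, a0=4.216; τ=−ln(0.9389)/4.216=0.015 → t=0.889; u2·a0=0.8962·4.216=3.778; a1+…+a3=3.632 < 3.778 ≤ a1+…+a4=4.216 → R4 fires; R=4 G=3 S=2 E=16 Q=3
Draw 9: a1=2.064, a2=0.122, a3=1.446, a4=0.584, a0=4.216; τ=−ln(0.4474)/4.216=0.191 → t=1.080; u2·a0=0.4571·4.216=1.927 ≤ a1=2.064 → R1 fires; R=3 G=3 S=1 E=18 Q=3
Draw 10: a1=0.774, a2=0.061, a3=0.723, a4=0.438, a0=1.996; τ=−ln(0.9895)/1.996=0.005 → t=1.085; u2·a0=0.8688·1.996=1.734; a1+…+a3=1.558 < 1.734 ≤ a1+…+a4=1.996 → R4 fires; R=3 G=3 S=1 E=20 Q=3
Draw 11: a1=0.774, a2=0.061, a3=0.723, a4=0.438, a0=1.996; τ=−ln(0.6938)/1.996=0.183 → t=1.268; u2·a0=0.5145·1.996=1.027; a1+a2=0.835 < 1.027 ≤ a1+…+a3=1.558 → R3 fires; R=4 G=2 S=0 E=20 Q=3
Draw 12: a1=0.000, a2=0.000, a3=0.000, a4=0.584, a0=0.584; τ=−ln(0.6197)/0.584=0.819 → t=2.087; u2·a0=0.3603·0.584=0.210; a1+…+a3=0.000 < 0.210 ≤ a1+…+a4=0.584 → R4 fires; R=4 G=2 S=0 E=22 Q=3
Draw 13: a1=0.000, a2=0.000, a3=0.000, a4=0.584, a0=0.584; τ=−ln(0.1033)/0.584=3.887 → t=5.975 > T=5.13: stop.
At T=5.13: R=4 G=2 S=0 E=22 Q=3; the largest is E.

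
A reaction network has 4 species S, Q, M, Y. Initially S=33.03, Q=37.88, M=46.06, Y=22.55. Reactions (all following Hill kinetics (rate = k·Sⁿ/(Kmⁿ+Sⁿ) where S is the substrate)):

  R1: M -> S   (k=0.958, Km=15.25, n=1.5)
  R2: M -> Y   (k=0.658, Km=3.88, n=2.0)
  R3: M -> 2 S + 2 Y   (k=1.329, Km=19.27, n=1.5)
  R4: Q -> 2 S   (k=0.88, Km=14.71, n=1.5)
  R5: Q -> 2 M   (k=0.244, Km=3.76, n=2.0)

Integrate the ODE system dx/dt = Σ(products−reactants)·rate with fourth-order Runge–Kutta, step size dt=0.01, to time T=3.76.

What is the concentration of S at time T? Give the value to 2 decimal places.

S at T = 48.88

RK4 with dt=0.01: 376 steps to T=3.76. Trajectory (selected grid times):
t=0.00: S=33.03 Q=37.88 M=46.06 Y=22.55
t=0.42: S=34.84 Q=37.48 M=45.21 Y=23.70
t=0.84: S=36.64 Q=37.08 M=44.37 Y=24.85
t=1.25: S=38.38 Q=36.70 M=43.55 Y=25.96
t=1.67: S=40.16 Q=36.30 M=42.72 Y=27.09
t=2.09: S=41.94 Q=35.91 M=41.89 Y=28.22
t=2.51: S=43.70 Q=35.51 M=41.07 Y=29.34
t=2.92: S=45.41 Q=35.13 M=40.27 Y=30.43
t=3.34: S=47.15 Q=34.74 M=39.45 Y=31.54
t=3.76: S=48.88 Q=34.35 M=38.64 Y=32.64
Read off S at T=3.76: 48.88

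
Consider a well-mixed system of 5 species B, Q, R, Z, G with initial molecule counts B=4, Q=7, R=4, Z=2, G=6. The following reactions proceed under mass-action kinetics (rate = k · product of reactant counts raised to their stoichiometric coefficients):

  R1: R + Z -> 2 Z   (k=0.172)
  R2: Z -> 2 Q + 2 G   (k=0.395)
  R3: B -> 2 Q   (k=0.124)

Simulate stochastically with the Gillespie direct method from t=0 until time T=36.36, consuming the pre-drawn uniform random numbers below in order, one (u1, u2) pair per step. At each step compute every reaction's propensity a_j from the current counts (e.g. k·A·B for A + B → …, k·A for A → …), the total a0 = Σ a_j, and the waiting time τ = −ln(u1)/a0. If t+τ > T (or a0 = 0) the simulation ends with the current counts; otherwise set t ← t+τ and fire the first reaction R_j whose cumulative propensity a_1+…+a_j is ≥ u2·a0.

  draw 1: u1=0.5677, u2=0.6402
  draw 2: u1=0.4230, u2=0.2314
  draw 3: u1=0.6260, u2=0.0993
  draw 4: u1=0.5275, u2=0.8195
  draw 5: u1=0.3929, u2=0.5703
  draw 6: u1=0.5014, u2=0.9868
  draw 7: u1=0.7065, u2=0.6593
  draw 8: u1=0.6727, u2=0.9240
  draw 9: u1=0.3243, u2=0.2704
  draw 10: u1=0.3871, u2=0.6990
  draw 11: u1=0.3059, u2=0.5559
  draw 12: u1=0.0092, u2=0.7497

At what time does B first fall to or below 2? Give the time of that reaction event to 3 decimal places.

Threshold first reached at t = 1.929

t=0.000: B=4 Q=7 R=4 Z=2 G=6
Draw 1: a1=1.376, a2=0.790, a3=0.496, a0=2.662; τ=−ln(0.5677)/2.662=0.213 → t=0.213; u2·a0=0.6402·2.662=1.704; a1=1.376 < 1.704 ≤ a1+a2=2.166 → R2 fires; B=4 Q=9 R=4 Z=1 G=8
Draw 2: a1=0.688, a2=0.395, a3=0.496, a0=1.579; τ=−ln(0.4230)/1.579=0.545 → t=0.758; u2·a0=0.2314·1.579=0.365 ≤ a1=0.688 → R1 fires; B=4 Q=9 R=3 Z=2 G=8
Draw 3: a1=1.032, a2=0.790, a3=0.496, a0=2.318; τ=−ln(0.6260)/2.318=0.202 → t=0.960; u2·a0=0.0993·2.318=0.230 ≤ a1=1.032 → R1 fires; B=4 Q=9 R=2 Z=3 G=8
Draw 4: a1=1.032, a2=1.185, a3=0.496, a0=2.713; τ=−ln(0.5275)/2.713=0.236 → t=1.195; u2·a0=0.8195·2.713=2.223; a1+a2=2.217 < 2.223 ≤ a1+…+a3=2.713 → R3 fires; B=3 Q=11 R=2 Z=3 G=8
Draw 5: a1=1.032, a2=1.185, a3=0.372, a0=2.589; τ=−ln(0.3929)/2.589=0.361 → t=1.556; u2·a0=0.5703·2.589=1.477; a1=1.032 < 1.477 ≤ a1+a2=2.217 → R2 fires; B=3 Q=13 R=2 Z=2 G=10
Draw 6: a1=0.688, a2=0.790, a3=0.372, a0=1.850; τ=−ln(0.5014)/1.850=0.373 → t=1.929; u2·a0=0.9868·1.850=1.826; a1+a2=1.478 < 1.826 ≤ a1+…+a3=1.850 → R3 fires; B=2 Q=15 R=2 Z=2 G=10
Draw 7: a1=0.688, a2=0.790, a3=0.248, a0=1.726; τ=−ln(0.7065)/1.726=0.201 → t=2.131; u2·a0=0.6593·1.726=1.138; a1=0.688 < 1.138 ≤ a1+a2=1.478 → R2 fires; B=2 Q=17 R=2 Z=1 G=12
Draw 8: a1=0.344, a2=0.395, a3=0.248, a0=0.987; τ=−ln(0.6727)/0.987=0.402 → t=2.532; u2·a0=0.9240·0.987=0.912; a1+a2=0.739 < 0.912 ≤ a1+…+a3=0.987 → R3 fires; B=1 Q=19 R=2 Z=1 G=12
Draw 9: a1=0.344, a2=0.395, a3=0.124, a0=0.863; τ=−ln(0.3243)/0.863=1.305 → t=3.837; u2·a0=0.2704·0.863=0.233 ≤ a1=0.344 → R1 fires; B=1 Q=19 R=1 Z=2 G=12
Draw 10: a1=0.344, a2=0.790, a3=0.124, a0=1.258; τ=−ln(0.3871)/1.258=0.754 → t=4.592; u2·a0=0.6990·1.258=0.879; a1=0.344 < 0.879 ≤ a1+a2=1.134 → R2 fires; B=1 Q=21 R=1 Z=1 G=14
Draw 11: a1=0.172, a2=0.395, a3=0.124, a0=0.691; τ=−ln(0.3059)/0.691=1.714 → t=6.306; u2·a0=0.5559·0.691=0.384; a1=0.172 < 0.384 ≤ a1+a2=0.567 → R2 fires; B=1 Q=23 R=1 Z=0 G=16
Draw 12: a1=0.000, a2=0.000, a3=0.124, a0=0.124; τ=−ln(0.0092)/0.124=37.811 → t=44.117 > T=36.36: stop.
B first becomes ≤ 2 when it reaches 2 at the event at t=1.929.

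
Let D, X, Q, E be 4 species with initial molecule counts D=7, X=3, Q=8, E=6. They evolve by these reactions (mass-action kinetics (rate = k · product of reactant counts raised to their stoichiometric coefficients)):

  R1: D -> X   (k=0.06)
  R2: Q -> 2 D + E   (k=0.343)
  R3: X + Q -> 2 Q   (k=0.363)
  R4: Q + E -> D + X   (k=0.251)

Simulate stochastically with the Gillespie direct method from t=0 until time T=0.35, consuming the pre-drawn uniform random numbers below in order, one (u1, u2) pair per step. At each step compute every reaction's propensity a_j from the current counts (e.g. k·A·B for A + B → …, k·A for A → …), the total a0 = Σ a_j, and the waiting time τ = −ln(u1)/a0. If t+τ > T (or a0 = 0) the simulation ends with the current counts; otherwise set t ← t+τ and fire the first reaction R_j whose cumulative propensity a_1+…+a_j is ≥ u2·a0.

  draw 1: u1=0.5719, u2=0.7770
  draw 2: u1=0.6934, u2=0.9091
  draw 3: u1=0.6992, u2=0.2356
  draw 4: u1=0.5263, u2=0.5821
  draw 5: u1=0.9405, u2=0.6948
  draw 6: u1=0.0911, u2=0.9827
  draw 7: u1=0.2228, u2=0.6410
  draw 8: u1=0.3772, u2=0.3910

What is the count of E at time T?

t=0.000: D=7 X=3 Q=8 E=6
Draw 1: a1=0.420, a2=2.744, a3=8.712, a4=12.048, a0=23.924; τ=−ln(0.5719)/23.924=0.023 → t=0.023; u2·a0=0.7770·23.924=18.589; a1+…+a3=11.876 < 18.589 ≤ a1+…+a4=23.924 → R4 fires; D=8 X=4 Q=7 E=5
Draw 2: a1=0.480, a2=2.401, a3=10.164, a4=8.785, a0=21.830; τ=−ln(0.6934)/21.830=0.017 → t=0.040; u2·a0=0.9091·21.830=19.846; a1+…+a3=13.045 < 19.846 ≤ a1+…+a4=21.830 → R4 fires; D=9 X=5 Q=6 E=4
Draw 3: a1=0.540, a2=2.058, a3=10.890, a4=6.024, a0=19.512; τ=−ln(0.6992)/19.512=0.018 → t=0.058; u2·a0=0.2356·19.512=4.597; a1+a2=2.598 < 4.597 ≤ a1+…+a3=13.488 → R3 fires; D=9 X=4 Q=7 E=4
Draw 4: a1=0.540, a2=2.401, a3=10.164, a4=7.028, a0=20.133; τ=−ln(0.5263)/20.133=0.032 → t=0.090; u2·a0=0.5821·20.133=11.719; a1+a2=2.941 < 11.719 ≤ a1+…+a3=13.105 → R3 fires; D=9 X=3 Q=8 E=4
Draw 5: a1=0.540, a2=2.744, a3=8.712, a4=8.032, a0=20.028; τ=−ln(0.9405)/20.028=0.003 → t=0.093; u2·a0=0.6948·20.028=13.915; a1+…+a3=11.996 < 13.915 ≤ a1+…+a4=20.028 → R4 fires; D=10 X=4 Q=7 E=3
Draw 6: a1=0.600, a2=2.401, a3=10.164, a4=5.271, a0=18.436; τ=−ln(0.0911)/18.436=0.130 → t=0.223; u2·a0=0.9827·18.436=18.117; a1+…+a3=13.165 < 18.117 ≤ a1+…+a4=18.436 → R4 fires; D=11 X=5 Q=6 E=2
Draw 7: a1=0.660, a2=2.058, a3=10.890, a4=3.012, a0=16.620; τ=−ln(0.2228)/16.620=0.090 → t=0.314; u2·a0=0.6410·16.620=10.653; a1+a2=2.718 < 10.653 ≤ a1+…+a3=13.608 → R3 fires; D=11 X=4 Q=7 E=2
Draw 8: a1=0.660, a2=2.401, a3=10.164, a4=3.514, a0=16.739; τ=−ln(0.3772)/16.739=0.058 → t=0.372 > T=0.35: stop.
Read off E at T=0.35: 2

E at T = 2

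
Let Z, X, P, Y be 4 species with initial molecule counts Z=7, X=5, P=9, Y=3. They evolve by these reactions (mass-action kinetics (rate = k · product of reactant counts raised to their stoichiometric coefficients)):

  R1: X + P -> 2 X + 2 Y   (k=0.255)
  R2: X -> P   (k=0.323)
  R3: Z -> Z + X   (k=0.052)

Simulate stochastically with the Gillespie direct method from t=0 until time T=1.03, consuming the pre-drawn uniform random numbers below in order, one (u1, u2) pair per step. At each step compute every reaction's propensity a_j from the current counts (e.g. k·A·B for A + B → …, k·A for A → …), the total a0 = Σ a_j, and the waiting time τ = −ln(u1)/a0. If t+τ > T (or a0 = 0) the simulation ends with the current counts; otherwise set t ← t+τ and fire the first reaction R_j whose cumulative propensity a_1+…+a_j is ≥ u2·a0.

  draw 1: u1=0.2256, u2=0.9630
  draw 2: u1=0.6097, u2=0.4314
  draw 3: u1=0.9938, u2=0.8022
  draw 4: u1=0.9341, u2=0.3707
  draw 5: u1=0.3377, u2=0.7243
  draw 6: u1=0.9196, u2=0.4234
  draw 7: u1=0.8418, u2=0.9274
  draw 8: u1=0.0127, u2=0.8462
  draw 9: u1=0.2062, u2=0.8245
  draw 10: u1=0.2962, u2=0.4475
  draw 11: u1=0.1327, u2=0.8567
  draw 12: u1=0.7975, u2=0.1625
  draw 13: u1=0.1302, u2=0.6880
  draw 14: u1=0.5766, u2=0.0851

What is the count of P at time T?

P at T = 4

t=0.000: Z=7 X=5 P=9 Y=3
Draw 1: a1=11.475, a2=1.615, a3=0.364, a0=13.454; τ=−ln(0.2256)/13.454=0.111 → t=0.111; u2·a0=0.9630·13.454=12.956; a1=11.475 < 12.956 ≤ a1+a2=13.090 → R2 fires; Z=7 X=4 P=10 Y=3
Draw 2: a1=10.200, a2=1.292, a3=0.364, a0=11.856; τ=−ln(0.6097)/11.856=0.042 → t=0.152; u2·a0=0.4314·11.856=5.115 ≤ a1=10.200 → R1 fires; Z=7 X=5 P=9 Y=5
Draw 3: a1=11.475, a2=1.615, a3=0.364, a0=13.454; τ=−ln(0.9938)/13.454=0.000 → t=0.153; u2·a0=0.8022·13.454=10.793 ≤ a1=11.475 → R1 fires; Z=7 X=6 P=8 Y=7
Draw 4: a1=12.240, a2=1.938, a3=0.364, a0=14.542; τ=−ln(0.9341)/14.542=0.005 → t=0.158; u2·a0=0.3707·14.542=5.391 ≤ a1=12.240 → R1 fires; Z=7 X=7 P=7 Y=9
Draw 5: a1=12.495, a2=2.261, a3=0.364, a0=15.120; τ=−ln(0.3377)/15.120=0.072 → t=0.229; u2·a0=0.7243·15.120=10.951 ≤ a1=12.495 → R1 fires; Z=7 X=8 P=6 Y=11
Draw 6: a1=12.240, a2=2.584, a3=0.364, a0=15.188; τ=−ln(0.9196)/15.188=0.006 → t=0.235; u2·a0=0.4234·15.188=6.431 ≤ a1=12.240 → R1 fires; Z=7 X=9 P=5 Y=13
Draw 7: a1=11.475, a2=2.907, a3=0.364, a0=14.746; τ=−ln(0.8418)/14.746=0.012 → t=0.247; u2·a0=0.9274·14.746=13.675; a1=11.475 < 13.675 ≤ a1+a2=14.382 → R2 fires; Z=7 X=8 P=6 Y=13
Draw 8: a1=12.240, a2=2.584, a3=0.364, a0=15.188; τ=−ln(0.0127)/15.188=0.287 → t=0.534; u2·a0=0.8462·15.188=12.852; a1=12.240 < 12.852 ≤ a1+a2=14.824 → R2 fires; Z=7 X=7 P=7 Y=13
Draw 9: a1=12.495, a2=2.261, a3=0.364, a0=15.120; τ=−ln(0.2062)/15.120=0.104 → t=0.638; u2·a0=0.8245·15.120=12.466 ≤ a1=12.495 → R1 fires; Z=7 X=8 P=6 Y=15
Draw 10: a1=12.240, a2=2.584, a3=0.364, a0=15.188; τ=−ln(0.2962)/15.188=0.080 → t=0.719; u2·a0=0.4475·15.188=6.797 ≤ a1=12.240 → R1 fires; Z=7 X=9 P=5 Y=17
Draw 11: a1=11.475, a2=2.907, a3=0.364, a0=14.746; τ=−ln(0.1327)/14.746=0.137 → t=0.856; u2·a0=0.8567·14.746=12.633; a1=11.475 < 12.633 ≤ a1+a2=14.382 → R2 fires; Z=7 X=8 P=6 Y=17
Draw 12: a1=12.240, a2=2.584, a3=0.364, a0=15.188; τ=−ln(0.7975)/15.188=0.015 → t=0.870; u2·a0=0.1625·15.188=2.468 ≤ a1=12.240 → R1 fires; Z=7 X=9 P=5 Y=19
Draw 13: a1=11.475, a2=2.907, a3=0.364, a0=14.746; τ=−ln(0.1302)/14.746=0.138 → t=1.009; u2·a0=0.6880·14.746=10.145 ≤ a1=11.475 → R1 fires; Z=7 X=10 P=4 Y=21
Draw 14: a1=10.200, a2=3.230, a3=0.364, a0=13.794; τ=−ln(0.5766)/13.794=0.040 → t=1.049 > T=1.03: stop.
Read off P at T=1.03: 4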